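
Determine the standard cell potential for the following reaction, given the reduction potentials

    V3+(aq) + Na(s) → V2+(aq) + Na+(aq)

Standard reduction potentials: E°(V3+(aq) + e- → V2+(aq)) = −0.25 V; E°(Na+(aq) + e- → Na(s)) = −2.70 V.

+2.45 V

In the reaction as written, V3+(aq) is reduced (cathode) and Na+(aq) is produced by oxidation at the anode.
E°cell = E°(cathode) − E°(anode) = −0.25 − (−2.70) = +2.45 V.
The positive value indicates the reaction is spontaneous as written.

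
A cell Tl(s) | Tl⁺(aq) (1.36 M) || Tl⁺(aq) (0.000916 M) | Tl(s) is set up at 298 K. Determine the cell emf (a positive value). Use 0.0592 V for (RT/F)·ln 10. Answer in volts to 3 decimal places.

0.188 V

For a concentration cell E°cell = 0, since both electrodes use the same couple.
The compartment with the higher Tl⁺(aq) concentration (1.36 M) acts as the cathode; ions are reduced there and produced at the dilute (0.000916 M) anode.
With n = 1, Ecell = −(0.0592/1)·log([dilute]/[conc]) = −(0.0592/1)·log(0.000916/1.36) = +0.188 V.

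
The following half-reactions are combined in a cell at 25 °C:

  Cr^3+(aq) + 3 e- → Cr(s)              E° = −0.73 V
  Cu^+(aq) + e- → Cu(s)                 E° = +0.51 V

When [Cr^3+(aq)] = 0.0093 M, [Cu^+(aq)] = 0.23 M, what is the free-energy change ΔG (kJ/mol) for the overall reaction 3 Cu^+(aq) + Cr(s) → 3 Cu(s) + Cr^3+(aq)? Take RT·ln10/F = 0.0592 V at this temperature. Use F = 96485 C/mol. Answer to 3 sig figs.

−360 kJ/mol

E°cell = +0.51 − (−0.73) = +1.24 V; the balanced reaction transfers n = 3 electrons.
Here Q = [Cr^3+(aq)] / [Cu^+(aq)]^3 = 0.764 (log Q = −0.117), giving E = +1.24 − (0.0592/3)·(−0.117) = +1.2423 V.
Finally ΔG = −nFE = −(3)(96485 C/mol)(+1.2423 V) = −360 kJ/mol.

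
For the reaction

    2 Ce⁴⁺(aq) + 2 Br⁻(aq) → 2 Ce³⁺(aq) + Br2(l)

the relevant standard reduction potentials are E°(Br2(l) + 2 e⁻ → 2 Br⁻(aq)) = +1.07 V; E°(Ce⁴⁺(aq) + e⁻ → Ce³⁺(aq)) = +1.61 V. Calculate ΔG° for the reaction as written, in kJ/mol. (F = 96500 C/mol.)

−104 kJ/mol

In the reaction as written Ce⁴⁺(aq) is reduced, so the Ce⁴⁺/Ce³⁺ couple is the cathode and Br₂/Br⁻ is the anode.
E°cell = +1.61 − (+1.07) = +0.54 V; balancing electrons gives n = 2.
ΔG° = −nFE°cell = −(2)(96500)(+0.54) J/mol = −104 kJ/mol.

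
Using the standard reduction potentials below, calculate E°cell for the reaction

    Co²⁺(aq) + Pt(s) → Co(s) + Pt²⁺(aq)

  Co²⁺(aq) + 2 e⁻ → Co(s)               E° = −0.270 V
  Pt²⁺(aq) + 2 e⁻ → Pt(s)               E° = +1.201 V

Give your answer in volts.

−1.471 V

In the reaction as written, Co²⁺(aq) is reduced (cathode) and Pt²⁺(aq) is produced by oxidation at the anode.
E°cell = E°(cathode) − E°(anode) = −0.270 − (+1.201) = −1.471 V.
The negative E°cell means the reaction is non-spontaneous in the direction written.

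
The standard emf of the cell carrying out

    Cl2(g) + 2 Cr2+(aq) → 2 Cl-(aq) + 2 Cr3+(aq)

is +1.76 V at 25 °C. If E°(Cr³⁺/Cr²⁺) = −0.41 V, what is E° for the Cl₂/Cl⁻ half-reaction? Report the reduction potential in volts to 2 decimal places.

In the reaction as written the Cl₂/Cl⁻ couple is reduced (cathode) and Cr³⁺/Cr²⁺ is oxidized (anode), so E°cell = E°(Cl₂/Cl⁻) − E°(Cr³⁺/Cr²⁺).
E°(Cl₂/Cl⁻) = E°cell + E°(anode) = +1.76 + (−0.41) = +1.35 V.

+1.35 V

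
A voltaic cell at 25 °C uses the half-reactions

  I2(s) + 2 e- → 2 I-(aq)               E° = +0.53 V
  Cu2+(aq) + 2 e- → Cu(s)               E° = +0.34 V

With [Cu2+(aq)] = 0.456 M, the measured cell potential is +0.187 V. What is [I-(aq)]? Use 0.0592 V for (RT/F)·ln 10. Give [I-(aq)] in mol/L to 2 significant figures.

1.7 M

The I₂/I⁻ couple has the larger reduction potential, so it is the cathode: E°cell = +0.53 − (+0.34) = +0.19 V and n = 2.
From the Nernst equation, log Q = n(E° − E)/0.0592 = 2·(+0.19 − (+0.187))/0.0592 = 0.101.
Balancing electrons gives I2(s) + Cu(s) → 2 I-(aq) + Cu2+(aq); thus Q = [I-(aq)]^2·[Cu2+(aq)].
Substituting the known concentrations and solving, log [I-(aq)] = 0.221 and [I-(aq)] = 1.7 M.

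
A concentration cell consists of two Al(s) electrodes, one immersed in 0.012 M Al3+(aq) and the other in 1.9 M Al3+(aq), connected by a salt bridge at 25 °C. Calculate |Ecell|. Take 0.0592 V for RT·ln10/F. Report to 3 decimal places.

For a concentration cell E°cell = 0, since both electrodes use the same couple.
The compartment with the higher Al3+(aq) concentration (1.9 M) acts as the cathode; ions are reduced there and produced at the dilute (0.012 M) anode.
With n = 3, Ecell = −(0.0592/3)·log([dilute]/[conc]) = −(0.0592/3)·log(0.012/1.9) = +0.043 V.

0.043 V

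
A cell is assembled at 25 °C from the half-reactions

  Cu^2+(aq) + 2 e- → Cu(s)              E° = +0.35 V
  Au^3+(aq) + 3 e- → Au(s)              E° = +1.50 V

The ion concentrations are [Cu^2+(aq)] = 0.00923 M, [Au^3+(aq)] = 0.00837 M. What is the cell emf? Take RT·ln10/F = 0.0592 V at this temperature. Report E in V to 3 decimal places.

The Au³⁺/Au couple has the more positive E°, so it is the cathode; Cu²⁺/Cu is the anode.
E°cell = E°cat − E°an = +1.50 − (+0.35) = +1.15 V; n = 6.
Balancing gives 2 Au^3+(aq) + 3 Cu(s) → 2 Au(s) + 3 Cu^2+(aq); hence Q = [Cu^2+(aq)]^3 / [Au^3+(aq)]^2 = 0.0112 (log Q = −1.950).
By the Nernst equation, E = +1.15 − (0.0592/6)·(−1.950) = +1.169 V.

+1.169 V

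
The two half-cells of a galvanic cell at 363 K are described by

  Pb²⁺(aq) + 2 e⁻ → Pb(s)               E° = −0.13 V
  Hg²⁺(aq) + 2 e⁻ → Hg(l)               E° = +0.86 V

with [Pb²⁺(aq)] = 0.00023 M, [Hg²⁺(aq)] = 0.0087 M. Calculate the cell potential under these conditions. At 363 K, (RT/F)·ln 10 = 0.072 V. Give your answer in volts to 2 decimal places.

The Hg²⁺/Hg couple has the more positive E°, so it is the cathode; Pb²⁺/Pb is the anode.
The standard potential is +0.86 − (−0.13) = +0.99 V and the balanced reaction transfers n = 2 electrons.
Balancing gives Hg²⁺(aq) + Pb(s) → Hg(l) + Pb²⁺(aq); hence Q = [Pb²⁺(aq)] / [Hg²⁺(aq)] = 0.0264 (log Q = −1.578).
E = E° − (0.072/n)·log Q = +0.99 − (0.072/2)(−1.578) = +1.05 V.

+1.05 V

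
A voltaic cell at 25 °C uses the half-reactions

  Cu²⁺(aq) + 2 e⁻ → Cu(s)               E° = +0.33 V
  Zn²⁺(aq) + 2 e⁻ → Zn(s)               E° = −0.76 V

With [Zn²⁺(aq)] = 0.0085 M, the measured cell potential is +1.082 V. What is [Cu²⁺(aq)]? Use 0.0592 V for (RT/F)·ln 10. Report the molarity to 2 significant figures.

Cu²⁺/Cu is the cathode (higher E°); E°cell = +0.33 − (−0.76) = +1.09 V with n = 2.
From the Nernst equation, log Q = n(E° − E)/0.0592 = 2·(+1.09 − (+1.082))/0.0592 = 0.270.
Balancing electrons gives Cu²⁺(aq) + Zn(s) → Cu(s) + Zn²⁺(aq); thus Q = [Zn²⁺(aq)] / [Cu²⁺(aq)].
Isolating [Cu²⁺(aq)] in Q = 10^{0.270} yields log [Cu²⁺(aq)] = −2.341, i.e. 0.0046 M.

0.0046 M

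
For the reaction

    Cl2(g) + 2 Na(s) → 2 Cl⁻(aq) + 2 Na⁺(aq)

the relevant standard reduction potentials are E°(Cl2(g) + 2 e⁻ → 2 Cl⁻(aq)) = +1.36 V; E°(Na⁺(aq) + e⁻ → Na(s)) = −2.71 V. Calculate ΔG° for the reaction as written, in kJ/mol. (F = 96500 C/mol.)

−786 kJ/mol

In the reaction as written Cl2(g) is reduced, so the Cl₂/Cl⁻ couple is the cathode and Na⁺/Na is the anode.
E°cell = +1.36 − (−2.71) = +4.07 V; balancing electrons gives n = 2.
ΔG° = −nFE°cell = −(2)(96500)(+4.07) J/mol = −786 kJ/mol.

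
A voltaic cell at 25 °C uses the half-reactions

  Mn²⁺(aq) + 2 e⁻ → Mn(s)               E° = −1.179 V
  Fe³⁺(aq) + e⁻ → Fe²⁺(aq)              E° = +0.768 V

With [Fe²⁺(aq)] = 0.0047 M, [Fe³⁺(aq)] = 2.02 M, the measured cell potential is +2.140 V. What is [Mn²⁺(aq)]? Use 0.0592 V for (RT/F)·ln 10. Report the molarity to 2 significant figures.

0.056 M

Fe³⁺/Fe²⁺ is the cathode (higher E°); E°cell = +0.768 − (−1.179) = +1.947 V with n = 2.
Since E = E° − (0.0592/n)·log Q, log Q = n(E° − E)/0.0592 = −6.520.
The balanced reaction is 2 Fe³⁺(aq) + Mn(s) → 2 Fe²⁺(aq) + Mn²⁺(aq), so Q = ([Fe²⁺(aq)]^2·[Mn²⁺(aq)]) / [Fe³⁺(aq)]^2.
Isolating [Mn²⁺(aq)] in Q = 10^{−6.520} yields log [Mn²⁺(aq)] = −1.253, i.e. 0.056 M.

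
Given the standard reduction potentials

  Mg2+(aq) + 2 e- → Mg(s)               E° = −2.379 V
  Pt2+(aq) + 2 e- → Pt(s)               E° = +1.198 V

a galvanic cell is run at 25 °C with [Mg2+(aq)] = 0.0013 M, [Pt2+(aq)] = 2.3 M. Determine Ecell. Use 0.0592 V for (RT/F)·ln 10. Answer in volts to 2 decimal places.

+3.67 V

Pt²⁺/Pt is reduced (cathode, E° = +1.198 V) and Mg²⁺/Mg is oxidized (anode).
The standard potential is +1.198 − (−2.379) = +3.577 V and the balanced reaction transfers n = 2 electrons.
For the overall reaction Pt2+(aq) + Mg(s) → Pt(s) + Mg2+(aq), Q = [Mg2+(aq)] / [Pt2+(aq)] = 0.000565, giving log Q = −3.248.
E = E° − (0.0592/n)·log Q = +3.577 − (0.0592/2)(−3.248) = +3.67 V.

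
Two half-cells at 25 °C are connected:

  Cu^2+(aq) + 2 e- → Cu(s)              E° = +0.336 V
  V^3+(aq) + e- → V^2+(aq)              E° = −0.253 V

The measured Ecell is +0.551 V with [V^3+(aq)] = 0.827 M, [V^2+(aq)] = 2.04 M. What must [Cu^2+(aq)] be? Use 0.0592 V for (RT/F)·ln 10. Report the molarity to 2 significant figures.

0.0086 M

Cu²⁺/Cu is the cathode (higher E°); E°cell = +0.336 − (−0.253) = +0.589 V with n = 2.
From the Nernst equation, log Q = n(E° − E)/0.0592 = 2·(+0.589 − (+0.551))/0.0592 = 1.284.
For Cu^2+(aq) + 2 V^2+(aq) → Cu(s) + 2 V^3+(aq), the reaction quotient is Q = [V^3+(aq)]^2 / ([Cu^2+(aq)]·[V^2+(aq)]^2).
Solving for the unknown gives log [Cu^2+(aq)] = −2.068, so [Cu^2+(aq)] ≈ 0.0086 M.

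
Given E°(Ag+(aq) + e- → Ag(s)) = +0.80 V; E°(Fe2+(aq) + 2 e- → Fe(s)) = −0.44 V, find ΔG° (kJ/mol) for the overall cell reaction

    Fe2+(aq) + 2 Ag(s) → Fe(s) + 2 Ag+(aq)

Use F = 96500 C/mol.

In the reaction as written Fe2+(aq) is reduced, so the Fe²⁺/Fe couple is the cathode and Ag⁺/Ag is the anode.
E°cell = −0.44 − (+0.80) = −1.24 V; balancing electrons gives n = 2.
ΔG° = −nFE°cell = −(2)(96500)(−1.24) J/mol = +239 kJ/mol.

+239 kJ/mol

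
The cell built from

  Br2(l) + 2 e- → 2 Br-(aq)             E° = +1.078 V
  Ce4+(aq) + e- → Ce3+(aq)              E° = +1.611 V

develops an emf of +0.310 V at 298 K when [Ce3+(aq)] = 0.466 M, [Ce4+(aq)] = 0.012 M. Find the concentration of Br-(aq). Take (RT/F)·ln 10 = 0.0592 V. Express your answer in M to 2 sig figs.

Ce⁴⁺/Ce³⁺ is the cathode (higher E°); E°cell = +1.611 − (+1.078) = +0.533 V with n = 2.
From the Nernst equation, log Q = n(E° − E)/0.0592 = 2·(+0.533 − (+0.310))/0.0592 = 7.534.
Balancing electrons gives 2 Ce4+(aq) + 2 Br-(aq) → 2 Ce3+(aq) + Br2(l); thus Q = [Ce3+(aq)]^2 / ([Ce4+(aq)]^2·[Br-(aq)]^2).
Isolating [Br-(aq)] in Q = 10^{7.534} yields log [Br-(aq)] = −2.178, i.e. 0.0066 M.

0.0066 M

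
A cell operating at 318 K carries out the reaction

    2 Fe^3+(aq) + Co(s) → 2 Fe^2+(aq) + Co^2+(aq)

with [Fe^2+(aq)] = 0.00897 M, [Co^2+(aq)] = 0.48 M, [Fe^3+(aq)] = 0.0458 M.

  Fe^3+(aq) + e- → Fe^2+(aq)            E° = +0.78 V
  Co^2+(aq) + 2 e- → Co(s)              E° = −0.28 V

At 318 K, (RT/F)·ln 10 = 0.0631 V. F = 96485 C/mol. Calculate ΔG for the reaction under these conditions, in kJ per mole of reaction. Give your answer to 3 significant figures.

−215 kJ/mol

The standard cell potential is +0.78 − (−0.28) = +1.06 V, with n = 2 electrons in the balanced equation.
Here Q = ([Fe^2+(aq)]^2·[Co^2+(aq)]) / [Fe^3+(aq)]^2 = 0.0184 (log Q = −1.735), giving E = +1.06 − (0.0631/2)·(−1.735) = +1.1147 V.
ΔG = −nFE = −(2)(96485)(+1.1147) J/mol = −215 kJ/mol.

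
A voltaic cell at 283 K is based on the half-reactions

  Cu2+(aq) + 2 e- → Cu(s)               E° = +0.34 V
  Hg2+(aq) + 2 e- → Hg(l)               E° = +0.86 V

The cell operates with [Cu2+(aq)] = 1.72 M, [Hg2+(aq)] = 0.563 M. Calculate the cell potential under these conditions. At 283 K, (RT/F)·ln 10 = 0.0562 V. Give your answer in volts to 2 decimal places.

+0.51 V

The Hg²⁺/Hg couple has the more positive E°, so it is the cathode; Cu²⁺/Cu is the anode.
The standard potential is +0.86 − (+0.34) = +0.52 V and the balanced reaction transfers n = 2 electrons.
Balancing gives Hg2+(aq) + Cu(s) → Hg(l) + Cu2+(aq); hence Q = [Cu2+(aq)] / [Hg2+(aq)] = 3.06 (log Q = 0.485).
By the Nernst equation, E = +0.52 − (0.0562/2)·(0.485) = +0.51 V.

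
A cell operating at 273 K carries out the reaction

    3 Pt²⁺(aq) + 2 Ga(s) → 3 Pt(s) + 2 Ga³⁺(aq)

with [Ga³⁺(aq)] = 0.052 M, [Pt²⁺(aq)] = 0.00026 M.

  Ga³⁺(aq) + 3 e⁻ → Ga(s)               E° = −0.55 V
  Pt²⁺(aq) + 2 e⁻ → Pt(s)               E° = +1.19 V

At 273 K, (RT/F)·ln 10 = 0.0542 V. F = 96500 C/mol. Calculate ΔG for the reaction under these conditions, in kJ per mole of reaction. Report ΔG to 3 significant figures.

The standard cell potential is +1.19 − (−0.55) = +1.74 V, with n = 6 electrons in the balanced equation.
Q = [Ga³⁺(aq)]^2 / [Pt²⁺(aq)]^3 = 1.54×10^8, so log Q = 8.187 and E = +1.74 − (0.0542/6)(8.187) = +1.6660 V.
ΔG = −nFE = −(6)(96500)(+1.6660) J/mol = −965 kJ/mol.

−965 kJ/mol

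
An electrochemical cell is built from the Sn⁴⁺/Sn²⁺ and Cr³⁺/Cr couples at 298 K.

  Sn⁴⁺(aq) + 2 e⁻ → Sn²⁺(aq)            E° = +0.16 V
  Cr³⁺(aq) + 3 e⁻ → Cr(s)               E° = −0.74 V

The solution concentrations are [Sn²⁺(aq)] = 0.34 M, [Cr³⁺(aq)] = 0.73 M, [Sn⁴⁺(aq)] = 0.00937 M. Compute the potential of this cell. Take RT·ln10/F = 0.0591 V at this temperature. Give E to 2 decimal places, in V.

The Sn⁴⁺/Sn²⁺ couple has the more positive E°, so it is the cathode; Cr³⁺/Cr is the anode.
E°cell = +0.16 − (−0.74) = +0.90 V, with n = 6 electrons transferred.
For the overall reaction 3 Sn⁴⁺(aq) + 2 Cr(s) → 3 Sn²⁺(aq) + 2 Cr³⁺(aq), Q = ([Sn²⁺(aq)]^3·[Cr³⁺(aq)]^2) / [Sn⁴⁺(aq)]^3 = 2.55×10^4, giving log Q = 4.406.
E = E° − (0.0591/n)·log Q = +0.90 − (0.0591/6)(4.406) = +0.86 V.

+0.86 V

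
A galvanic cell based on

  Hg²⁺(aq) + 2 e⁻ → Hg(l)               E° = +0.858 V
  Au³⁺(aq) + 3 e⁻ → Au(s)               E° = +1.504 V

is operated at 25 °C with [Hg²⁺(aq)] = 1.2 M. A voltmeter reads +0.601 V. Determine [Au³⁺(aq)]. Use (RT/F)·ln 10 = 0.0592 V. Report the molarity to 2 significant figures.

The Au³⁺/Au couple has the larger reduction potential, so it is the cathode: E°cell = +1.504 − (+0.858) = +0.646 V and n = 6.
Rearranging E = E° − (0.0592/n)·log Q gives log Q = 6(+0.646 − (+0.601))/0.0592 = 4.561.
For 2 Au³⁺(aq) + 3 Hg(l) → 2 Au(s) + 3 Hg²⁺(aq), the reaction quotient is Q = [Hg²⁺(aq)]^3 / [Au³⁺(aq)]^2.
Isolating [Au³⁺(aq)] in Q = 10^{4.561} yields log [Au³⁺(aq)] = −2.162, i.e. 0.0069 M.

0.0069 M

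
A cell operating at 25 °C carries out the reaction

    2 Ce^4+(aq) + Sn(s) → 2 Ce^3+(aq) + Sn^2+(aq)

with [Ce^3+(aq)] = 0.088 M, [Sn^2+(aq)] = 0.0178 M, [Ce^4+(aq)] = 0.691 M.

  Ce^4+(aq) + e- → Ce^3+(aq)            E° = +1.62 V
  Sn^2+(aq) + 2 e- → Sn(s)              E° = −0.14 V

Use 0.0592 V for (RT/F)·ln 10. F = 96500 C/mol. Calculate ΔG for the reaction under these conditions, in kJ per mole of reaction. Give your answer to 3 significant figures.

−360 kJ/mol

The standard cell potential is +1.62 − (−0.14) = +1.76 V, with n = 2 electrons in the balanced equation.
The reaction quotient is ([Ce^3+(aq)]^2·[Sn^2+(aq)]) / [Ce^4+(aq)]^2 = 0.000289; by Nernst, E = +1.76 − (0.0592/2)(−3.540) = +1.8648 V.
ΔG = −nFE = −(2)(96500)(+1.8648) J/mol = −360 kJ/mol.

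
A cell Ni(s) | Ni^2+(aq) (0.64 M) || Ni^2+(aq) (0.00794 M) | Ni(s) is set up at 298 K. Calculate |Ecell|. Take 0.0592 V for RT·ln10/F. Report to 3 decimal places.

0.056 V

For a concentration cell E°cell = 0, since both electrodes use the same couple.
The compartment with the higher Ni^2+(aq) concentration (0.64 M) acts as the cathode; ions are reduced there and produced at the dilute (0.00794 M) anode.
With n = 2, Ecell = −(0.0592/2)·log([dilute]/[conc]) = −(0.0592/2)·log(0.00794/0.64) = +0.056 V.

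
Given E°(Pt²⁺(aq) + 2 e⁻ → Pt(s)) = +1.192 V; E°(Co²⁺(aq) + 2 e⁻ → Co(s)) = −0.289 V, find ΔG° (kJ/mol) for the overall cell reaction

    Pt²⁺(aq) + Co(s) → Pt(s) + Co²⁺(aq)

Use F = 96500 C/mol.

−286 kJ/mol

In the reaction as written Pt²⁺(aq) is reduced, so the Pt²⁺/Pt couple is the cathode and Co²⁺/Co is the anode.
E°cell = +1.192 − (−0.289) = +1.481 V; balancing electrons gives n = 2.
ΔG° = −nFE°cell = −(2)(96500)(+1.481) J/mol = −286 kJ/mol.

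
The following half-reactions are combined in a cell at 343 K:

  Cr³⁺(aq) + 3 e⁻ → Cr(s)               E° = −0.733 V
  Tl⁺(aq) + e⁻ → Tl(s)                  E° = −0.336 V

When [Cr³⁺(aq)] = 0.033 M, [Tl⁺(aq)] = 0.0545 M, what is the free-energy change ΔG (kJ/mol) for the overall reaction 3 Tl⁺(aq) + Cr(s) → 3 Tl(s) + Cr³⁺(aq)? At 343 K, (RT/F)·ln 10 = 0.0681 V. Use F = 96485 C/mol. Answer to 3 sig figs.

−99.7 kJ/mol

With Tl⁺/Tl reduced at the cathode, E°cell = −0.336 − (−0.733) = +0.397 V and n = 3.
Q = [Cr³⁺(aq)] / [Tl⁺(aq)]^3 = 204, so log Q = 2.309 and E = +0.397 − (0.0681/3)(2.309) = +0.3446 V.
ΔG = −nFE = −(3)(96485)(+0.3446) J/mol = −99.7 kJ/mol.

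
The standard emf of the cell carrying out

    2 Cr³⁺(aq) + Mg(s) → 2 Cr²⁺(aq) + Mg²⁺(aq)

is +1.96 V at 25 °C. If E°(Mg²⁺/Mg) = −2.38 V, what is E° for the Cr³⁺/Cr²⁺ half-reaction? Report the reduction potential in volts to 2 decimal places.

In the reaction as written the Cr³⁺/Cr²⁺ couple is reduced (cathode) and Mg²⁺/Mg is oxidized (anode), so E°cell = E°(Cr³⁺/Cr²⁺) − E°(Mg²⁺/Mg).
E°(Cr³⁺/Cr²⁺) = E°cell + E°(anode) = +1.96 + (−2.38) = −0.42 V.

−0.42 V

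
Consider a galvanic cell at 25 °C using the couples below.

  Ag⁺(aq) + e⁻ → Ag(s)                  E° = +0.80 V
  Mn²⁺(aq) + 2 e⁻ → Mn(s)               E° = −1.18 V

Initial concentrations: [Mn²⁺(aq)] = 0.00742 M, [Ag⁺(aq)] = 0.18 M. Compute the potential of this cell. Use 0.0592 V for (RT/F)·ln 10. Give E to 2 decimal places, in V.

+2.00 V

The Ag⁺/Ag couple has the more positive E°, so it is the cathode; Mn²⁺/Mn is the anode.
E°cell = E°cat − E°an = +0.80 − (−1.18) = +1.98 V; n = 2.
For the overall reaction 2 Ag⁺(aq) + Mn(s) → 2 Ag(s) + Mn²⁺(aq), Q = [Mn²⁺(aq)] / [Ag⁺(aq)]^2 = 0.229, giving log Q = −0.640.
Applying E = E° − (RT ln10/nF)·log Q gives +1.98 − (0.0592/2)(−0.640) = +2.00 V.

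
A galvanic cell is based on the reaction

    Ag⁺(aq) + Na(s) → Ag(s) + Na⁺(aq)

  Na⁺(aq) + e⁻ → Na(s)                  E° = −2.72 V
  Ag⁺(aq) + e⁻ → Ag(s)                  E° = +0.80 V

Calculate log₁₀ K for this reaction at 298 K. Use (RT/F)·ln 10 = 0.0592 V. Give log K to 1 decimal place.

The Ag⁺/Ag couple is reduced (cathode); E°cell = +0.80 − (−2.72) = +3.52 V with n = 1.
At equilibrium E = 0, so log K = nE°cell / 0.0592 = (1)(+3.52) / 0.0592 = 59.5.

log K = 59.5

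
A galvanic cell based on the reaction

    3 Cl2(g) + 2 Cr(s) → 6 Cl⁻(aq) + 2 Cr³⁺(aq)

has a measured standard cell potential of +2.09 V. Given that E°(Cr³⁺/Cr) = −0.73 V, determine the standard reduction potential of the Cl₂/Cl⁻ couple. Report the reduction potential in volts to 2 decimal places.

+1.36 V

In the reaction as written the Cl₂/Cl⁻ couple is reduced (cathode) and Cr³⁺/Cr is oxidized (anode), so E°cell = E°(Cl₂/Cl⁻) − E°(Cr³⁺/Cr).
E°(Cl₂/Cl⁻) = E°cell + E°(anode) = +2.09 + (−0.73) = +1.36 V.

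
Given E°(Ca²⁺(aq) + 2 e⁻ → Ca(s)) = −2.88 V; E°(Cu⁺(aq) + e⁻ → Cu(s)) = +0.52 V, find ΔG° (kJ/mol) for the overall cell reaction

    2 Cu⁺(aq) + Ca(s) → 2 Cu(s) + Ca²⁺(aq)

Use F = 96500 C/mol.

−656 kJ/mol

In the reaction as written Cu⁺(aq) is reduced, so the Cu⁺/Cu couple is the cathode and Ca²⁺/Ca is the anode.
E°cell = +0.52 − (−2.88) = +3.40 V; balancing electrons gives n = 2.
ΔG° = −nFE°cell = −(2)(96500)(+3.40) J/mol = −656 kJ/mol.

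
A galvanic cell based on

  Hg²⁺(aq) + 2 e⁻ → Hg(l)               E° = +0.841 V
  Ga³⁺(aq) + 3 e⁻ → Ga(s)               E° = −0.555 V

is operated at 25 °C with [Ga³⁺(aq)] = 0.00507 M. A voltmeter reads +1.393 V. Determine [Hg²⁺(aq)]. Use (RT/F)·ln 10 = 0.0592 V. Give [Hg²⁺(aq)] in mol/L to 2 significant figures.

Hg²⁺/Hg is the cathode (higher E°); E°cell = +0.841 − (−0.555) = +1.396 V with n = 6.
Rearranging E = E° − (0.0592/n)·log Q gives log Q = 6(+1.396 − (+1.393))/0.0592 = 0.304.
The balanced reaction is 3 Hg²⁺(aq) + 2 Ga(s) → 3 Hg(l) + 2 Ga³⁺(aq), so Q = [Ga³⁺(aq)]^2 / [Hg²⁺(aq)]^3.
Isolating [Hg²⁺(aq)] in Q = 10^{0.304} yields log [Hg²⁺(aq)] = −1.631, i.e. 0.023 M.

0.023 M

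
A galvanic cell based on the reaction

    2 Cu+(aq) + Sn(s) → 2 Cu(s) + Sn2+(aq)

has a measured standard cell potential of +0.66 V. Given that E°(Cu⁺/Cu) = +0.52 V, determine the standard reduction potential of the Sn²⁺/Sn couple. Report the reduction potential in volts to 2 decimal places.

−0.14 V

In the reaction as written the Cu⁺/Cu couple is reduced (cathode) and Sn²⁺/Sn is oxidized (anode), so E°cell = E°(Cu⁺/Cu) − E°(Sn²⁺/Sn).
E°(Sn²⁺/Sn) = E°(cathode) − E°cell = +0.52 − (+0.66) = −0.14 V.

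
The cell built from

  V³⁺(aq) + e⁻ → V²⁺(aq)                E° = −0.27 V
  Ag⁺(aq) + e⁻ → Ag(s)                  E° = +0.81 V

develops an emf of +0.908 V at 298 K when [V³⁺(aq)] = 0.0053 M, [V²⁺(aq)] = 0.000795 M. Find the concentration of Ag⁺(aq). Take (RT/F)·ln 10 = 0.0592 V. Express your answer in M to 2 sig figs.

The Ag⁺/Ag couple has the larger reduction potential, so it is the cathode: E°cell = +0.81 − (−0.27) = +1.08 V and n = 1.
From the Nernst equation, log Q = n(E° − E)/0.0592 = 1·(+1.08 − (+0.908))/0.0592 = 2.905.
For Ag⁺(aq) + V²⁺(aq) → Ag(s) + V³⁺(aq), the reaction quotient is Q = [V³⁺(aq)] / ([Ag⁺(aq)]·[V²⁺(aq)]).
Substituting the known concentrations and solving, log [Ag⁺(aq)] = −2.081 and [Ag⁺(aq)] = 0.0083 M.

0.0083 M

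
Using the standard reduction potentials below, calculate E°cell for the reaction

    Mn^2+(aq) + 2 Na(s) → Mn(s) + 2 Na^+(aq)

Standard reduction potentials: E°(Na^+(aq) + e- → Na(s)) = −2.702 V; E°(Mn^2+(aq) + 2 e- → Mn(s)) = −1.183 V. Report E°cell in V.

+1.519 V

In the reaction as written, Mn^2+(aq) is reduced (cathode) and Na^+(aq) is produced by oxidation at the anode.
E°cell = E°(cathode) − E°(anode) = −1.183 − (−2.702) = +1.519 V.
The positive value indicates the reaction is spontaneous as written.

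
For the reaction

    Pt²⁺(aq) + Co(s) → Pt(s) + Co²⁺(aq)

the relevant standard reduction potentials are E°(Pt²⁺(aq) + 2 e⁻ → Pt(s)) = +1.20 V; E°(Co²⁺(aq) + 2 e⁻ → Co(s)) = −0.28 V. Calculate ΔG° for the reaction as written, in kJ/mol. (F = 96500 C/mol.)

−286 kJ/mol

In the reaction as written Pt²⁺(aq) is reduced, so the Pt²⁺/Pt couple is the cathode and Co²⁺/Co is the anode.
E°cell = +1.20 − (−0.28) = +1.48 V; balancing electrons gives n = 2.
ΔG° = −nFE°cell = −(2)(96500)(+1.48) J/mol = −286 kJ/mol.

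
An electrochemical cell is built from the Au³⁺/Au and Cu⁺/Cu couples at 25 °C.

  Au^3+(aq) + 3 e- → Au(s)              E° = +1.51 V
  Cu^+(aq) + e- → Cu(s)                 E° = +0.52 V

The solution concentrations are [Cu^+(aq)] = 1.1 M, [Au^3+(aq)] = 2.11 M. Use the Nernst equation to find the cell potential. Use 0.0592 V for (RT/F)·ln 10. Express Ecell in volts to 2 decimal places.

+0.99 V

The Au³⁺/Au couple has the more positive E°, so it is the cathode; Cu⁺/Cu is the anode.
E°cell = E°cat − E°an = +1.51 − (+0.52) = +0.99 V; n = 3.
The balanced reaction is Au^3+(aq) + 3 Cu(s) → Au(s) + 3 Cu^+(aq), so Q = [Cu^+(aq)]^3 / [Au^3+(aq)] = 0.631 and log Q = −0.200.
By the Nernst equation, E = +0.99 − (0.0592/3)·(−0.200) = +0.99 V.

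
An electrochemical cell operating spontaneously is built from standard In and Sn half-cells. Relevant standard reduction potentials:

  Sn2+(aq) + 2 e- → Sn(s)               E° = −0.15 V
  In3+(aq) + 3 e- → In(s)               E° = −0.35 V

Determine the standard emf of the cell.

+0.20 V

The Sn²⁺/Sn couple has the higher E°, so Sn ion is reduced (cathode) and In is oxidized (anode).
E°cell = E°(cathode) − E°(anode) = −0.15 − (−0.35) = +0.20 V.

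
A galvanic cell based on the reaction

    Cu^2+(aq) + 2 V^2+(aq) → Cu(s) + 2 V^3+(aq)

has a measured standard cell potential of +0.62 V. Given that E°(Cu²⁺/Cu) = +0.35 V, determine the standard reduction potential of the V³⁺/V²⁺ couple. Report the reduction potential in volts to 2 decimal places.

In the reaction as written the Cu²⁺/Cu couple is reduced (cathode) and V³⁺/V²⁺ is oxidized (anode), so E°cell = E°(Cu²⁺/Cu) − E°(V³⁺/V²⁺).
E°(V³⁺/V²⁺) = E°(cathode) − E°cell = +0.35 − (+0.62) = −0.27 V.

−0.27 V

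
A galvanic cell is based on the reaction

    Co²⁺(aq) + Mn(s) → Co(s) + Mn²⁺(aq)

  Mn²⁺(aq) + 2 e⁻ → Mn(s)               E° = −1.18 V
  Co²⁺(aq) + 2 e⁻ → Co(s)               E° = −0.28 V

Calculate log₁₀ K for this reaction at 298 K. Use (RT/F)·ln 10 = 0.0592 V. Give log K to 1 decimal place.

log K = 30.4

The Co²⁺/Co couple is reduced (cathode); E°cell = −0.28 − (−1.18) = +0.90 V with n = 2.
At equilibrium E = 0, so log K = nE°cell / 0.0592 = (2)(+0.90) / 0.0592 = 30.4.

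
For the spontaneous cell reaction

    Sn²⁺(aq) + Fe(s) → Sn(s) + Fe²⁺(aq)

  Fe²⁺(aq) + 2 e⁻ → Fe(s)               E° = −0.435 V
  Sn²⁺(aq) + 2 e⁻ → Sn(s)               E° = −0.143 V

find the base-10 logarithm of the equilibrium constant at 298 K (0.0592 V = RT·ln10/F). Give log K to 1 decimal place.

log K = 9.9

The Sn²⁺/Sn couple is reduced (cathode); E°cell = −0.143 − (−0.435) = +0.292 V with n = 2.
At equilibrium E = 0, so log K = nE°cell / 0.0592 = (2)(+0.292) / 0.0592 = 9.9.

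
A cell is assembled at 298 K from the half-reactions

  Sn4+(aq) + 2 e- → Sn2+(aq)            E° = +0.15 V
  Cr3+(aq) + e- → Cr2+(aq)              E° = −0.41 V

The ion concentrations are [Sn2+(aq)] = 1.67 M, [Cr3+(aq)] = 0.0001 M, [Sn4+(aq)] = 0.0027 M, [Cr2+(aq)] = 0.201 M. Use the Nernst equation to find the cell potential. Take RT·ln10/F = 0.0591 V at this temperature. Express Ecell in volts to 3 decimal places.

+0.673 V

The Sn⁴⁺/Sn²⁺ couple has the more positive E°, so it is the cathode; Cr³⁺/Cr²⁺ is the anode.
E°cell = E°cat − E°an = +0.15 − (−0.41) = +0.56 V; n = 2.
For the overall reaction Sn4+(aq) + 2 Cr2+(aq) → Sn2+(aq) + 2 Cr3+(aq), Q = ([Sn2+(aq)]·[Cr3+(aq)]^2) / ([Sn4+(aq)]·[Cr2+(aq)]^2) = 0.000153, giving log Q = −3.815.
By the Nernst equation, E = +0.56 − (0.0591/2)·(−3.815) = +0.673 V.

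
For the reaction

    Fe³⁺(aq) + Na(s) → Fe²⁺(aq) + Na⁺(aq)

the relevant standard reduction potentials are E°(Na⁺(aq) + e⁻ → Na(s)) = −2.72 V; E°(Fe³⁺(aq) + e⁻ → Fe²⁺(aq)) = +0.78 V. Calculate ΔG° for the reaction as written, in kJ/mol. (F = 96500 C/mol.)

−338 kJ/mol

In the reaction as written Fe³⁺(aq) is reduced, so the Fe³⁺/Fe²⁺ couple is the cathode and Na⁺/Na is the anode.
E°cell = +0.78 − (−2.72) = +3.50 V; balancing electrons gives n = 1.
ΔG° = −nFE°cell = −(1)(96500)(+3.50) J/mol = −338 kJ/mol.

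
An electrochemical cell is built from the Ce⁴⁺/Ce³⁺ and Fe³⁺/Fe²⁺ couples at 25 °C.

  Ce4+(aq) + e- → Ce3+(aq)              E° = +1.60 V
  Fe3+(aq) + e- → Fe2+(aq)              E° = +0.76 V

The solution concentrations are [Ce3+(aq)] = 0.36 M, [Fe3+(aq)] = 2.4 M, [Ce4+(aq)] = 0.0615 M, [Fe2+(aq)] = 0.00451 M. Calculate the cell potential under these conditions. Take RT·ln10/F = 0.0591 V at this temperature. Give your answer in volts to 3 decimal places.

+0.634 V

The Ce⁴⁺/Ce³⁺ couple has the more positive E°, so it is the cathode; Fe³⁺/Fe²⁺ is the anode.
E°cell = +1.60 − (+0.76) = +0.84 V, with n = 1 electron transferred.
The balanced reaction is Ce4+(aq) + Fe2+(aq) → Ce3+(aq) + Fe3+(aq), so Q = ([Ce3+(aq)]·[Fe3+(aq)]) / ([Ce4+(aq)]·[Fe2+(aq)]) = 3.12×10^3 and log Q = 3.493.
Applying E = E° − (RT ln10/nF)·log Q gives +0.84 − (0.0591/1)(3.493) = +0.634 V.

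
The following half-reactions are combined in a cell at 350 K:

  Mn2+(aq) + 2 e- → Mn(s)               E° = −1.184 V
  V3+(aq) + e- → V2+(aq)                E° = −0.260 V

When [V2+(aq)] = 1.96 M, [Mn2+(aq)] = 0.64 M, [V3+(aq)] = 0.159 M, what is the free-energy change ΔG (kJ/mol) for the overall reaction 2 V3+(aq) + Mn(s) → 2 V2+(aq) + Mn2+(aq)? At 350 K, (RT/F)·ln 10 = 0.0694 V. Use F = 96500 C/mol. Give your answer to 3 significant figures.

The standard cell potential is −0.260 − (−1.184) = +0.924 V, with n = 2 electrons in the balanced equation.
Here Q = ([V2+(aq)]^2·[Mn2+(aq)]) / [V3+(aq)]^2 = 97.3 (log Q = 1.988), giving E = +0.924 − (0.0694/2)·(1.988) = +0.8550 V.
Finally ΔG = −nFE = −(2)(96500 C/mol)(+0.8550 V) = −165 kJ/mol.

−165 kJ/mol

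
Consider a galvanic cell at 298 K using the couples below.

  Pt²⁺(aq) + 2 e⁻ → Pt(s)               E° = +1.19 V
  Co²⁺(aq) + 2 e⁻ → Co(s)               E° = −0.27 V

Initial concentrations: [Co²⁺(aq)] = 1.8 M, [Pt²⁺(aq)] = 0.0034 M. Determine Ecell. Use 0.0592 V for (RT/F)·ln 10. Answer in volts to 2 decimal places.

+1.38 V

Pt²⁺/Pt is reduced (cathode, E° = +1.19 V) and Co²⁺/Co is oxidized (anode).
E°cell = E°cat − E°an = +1.19 − (−0.27) = +1.46 V; n = 2.
The balanced reaction is Pt²⁺(aq) + Co(s) → Pt(s) + Co²⁺(aq), so Q = [Co²⁺(aq)] / [Pt²⁺(aq)] = 529 and log Q = 2.724.
By the Nernst equation, E = +1.46 − (0.0592/2)·(2.724) = +1.38 V.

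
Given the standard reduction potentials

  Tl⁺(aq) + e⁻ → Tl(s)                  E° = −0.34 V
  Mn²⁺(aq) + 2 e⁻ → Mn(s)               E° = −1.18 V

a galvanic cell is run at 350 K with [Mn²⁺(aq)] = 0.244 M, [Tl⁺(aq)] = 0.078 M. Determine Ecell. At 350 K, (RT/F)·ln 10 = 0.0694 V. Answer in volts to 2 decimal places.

Since E°(Tl⁺/Tl) > E°(Mn²⁺/Mn), Tl⁺/Tl serves as the cathode.
The standard potential is −0.34 − (−1.18) = +0.84 V and the balanced reaction transfers n = 2 electrons.
The balanced reaction is 2 Tl⁺(aq) + Mn(s) → 2 Tl(s) + Mn²⁺(aq), so Q = [Mn²⁺(aq)] / [Tl⁺(aq)]^2 = 40.1 and log Q = 1.603.
Applying E = E° − (RT ln10/nF)·log Q gives +0.84 − (0.0694/2)(1.603) = +0.78 V.

+0.78 V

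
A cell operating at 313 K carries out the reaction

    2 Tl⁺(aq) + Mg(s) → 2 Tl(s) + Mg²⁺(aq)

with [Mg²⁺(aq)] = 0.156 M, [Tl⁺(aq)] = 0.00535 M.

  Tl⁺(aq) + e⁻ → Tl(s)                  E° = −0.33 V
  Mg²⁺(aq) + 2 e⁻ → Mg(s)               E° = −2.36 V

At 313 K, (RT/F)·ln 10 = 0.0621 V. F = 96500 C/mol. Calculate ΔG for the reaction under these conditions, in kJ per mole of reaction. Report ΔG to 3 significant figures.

−369 kJ/mol

With Tl⁺/Tl reduced at the cathode, E°cell = −0.33 − (−2.36) = +2.03 V and n = 2.
Q = [Mg²⁺(aq)] / [Tl⁺(aq)]^2 = 5.45×10^3, so log Q = 3.736 and E = +2.03 − (0.0621/2)(3.736) = +1.9140 V.
Then ΔG = −nFE = −2 × 96500 × +1.9140 J/mol = −369 kJ/mol.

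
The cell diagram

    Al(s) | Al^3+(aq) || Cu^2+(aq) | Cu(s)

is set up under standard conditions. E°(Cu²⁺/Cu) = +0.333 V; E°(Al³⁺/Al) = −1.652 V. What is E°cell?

+1.985 V

By convention the left-hand electrode in cell notation is the anode (oxidation) and the right-hand electrode is the cathode (reduction).
E°cell = E°(right) − E°(left) = +0.333 − (−1.652) = +1.985 V.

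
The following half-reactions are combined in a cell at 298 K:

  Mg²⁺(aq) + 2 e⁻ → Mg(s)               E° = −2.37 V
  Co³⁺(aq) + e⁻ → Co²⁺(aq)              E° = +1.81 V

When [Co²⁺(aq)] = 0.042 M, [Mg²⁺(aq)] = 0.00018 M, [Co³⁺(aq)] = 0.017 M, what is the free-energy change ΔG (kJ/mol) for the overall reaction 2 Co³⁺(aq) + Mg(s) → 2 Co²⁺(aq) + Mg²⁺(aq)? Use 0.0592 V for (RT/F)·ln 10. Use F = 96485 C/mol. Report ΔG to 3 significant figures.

With Co³⁺/Co²⁺ reduced at the cathode, E°cell = +1.81 − (−2.37) = +4.18 V and n = 2.
Here Q = ([Co²⁺(aq)]^2·[Mg²⁺(aq)]) / [Co³⁺(aq)]^2 = 0.0011 (log Q = −2.959), giving E = +4.18 − (0.0592/2)·(−2.959) = +4.2676 V.
Finally ΔG = −nFE = −(2)(96485 C/mol)(+4.2676 V) = −824 kJ/mol.

−824 kJ/mol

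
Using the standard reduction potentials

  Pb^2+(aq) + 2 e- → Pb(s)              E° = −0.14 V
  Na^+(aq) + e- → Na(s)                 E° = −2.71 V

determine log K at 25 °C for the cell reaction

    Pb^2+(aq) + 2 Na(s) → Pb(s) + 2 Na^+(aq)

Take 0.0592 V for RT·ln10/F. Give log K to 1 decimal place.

log K = 86.8

The Pb²⁺/Pb couple is reduced (cathode); E°cell = −0.14 − (−2.71) = +2.57 V with n = 2.
At equilibrium E = 0, so log K = nE°cell / 0.0592 = (2)(+2.57) / 0.0592 = 86.8.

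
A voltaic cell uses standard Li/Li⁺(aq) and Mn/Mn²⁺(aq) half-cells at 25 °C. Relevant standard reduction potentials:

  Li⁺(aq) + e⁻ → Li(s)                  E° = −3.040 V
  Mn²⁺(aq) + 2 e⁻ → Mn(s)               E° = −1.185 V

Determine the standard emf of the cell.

Of the two couples in this cell, the one with the more positive reduction potential is reduced at the cathode: here that is Mn²⁺/Mn (−1.185 V); Li⁺/Li (−3.040 V) is the anode.
E°cell = E°(cathode) − E°(anode) = −1.185 − (−3.040) = +1.855 V.

+1.855 V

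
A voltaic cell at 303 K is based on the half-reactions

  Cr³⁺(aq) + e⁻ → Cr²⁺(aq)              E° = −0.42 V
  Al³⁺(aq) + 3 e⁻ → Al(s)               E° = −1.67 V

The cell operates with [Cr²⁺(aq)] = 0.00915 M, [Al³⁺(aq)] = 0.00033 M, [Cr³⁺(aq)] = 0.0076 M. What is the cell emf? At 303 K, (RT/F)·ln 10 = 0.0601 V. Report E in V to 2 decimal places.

Since E°(Cr³⁺/Cr²⁺) > E°(Al³⁺/Al), Cr³⁺/Cr²⁺ serves as the cathode.
E°cell = −0.42 − (−1.67) = +1.25 V, with n = 3 electrons transferred.
For the overall reaction 3 Cr³⁺(aq) + Al(s) → 3 Cr²⁺(aq) + Al³⁺(aq), Q = ([Cr²⁺(aq)]^3·[Al³⁺(aq)]) / [Cr³⁺(aq)]^3 = 0.000576, giving log Q = −3.240.
By the Nernst equation, E = +1.25 − (0.0601/3)·(−3.240) = +1.31 V.

+1.31 V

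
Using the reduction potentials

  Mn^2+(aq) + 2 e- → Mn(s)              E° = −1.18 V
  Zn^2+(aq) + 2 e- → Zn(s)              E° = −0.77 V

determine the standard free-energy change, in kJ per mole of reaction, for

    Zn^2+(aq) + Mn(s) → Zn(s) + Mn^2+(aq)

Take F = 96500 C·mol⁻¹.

In the reaction as written Zn^2+(aq) is reduced, so the Zn²⁺/Zn couple is the cathode and Mn²⁺/Mn is the anode.
E°cell = −0.77 − (−1.18) = +0.41 V; balancing electrons gives n = 2.
ΔG° = −nFE°cell = −(2)(96500)(+0.41) J/mol = −79.1 kJ/mol.

−79.1 kJ/mol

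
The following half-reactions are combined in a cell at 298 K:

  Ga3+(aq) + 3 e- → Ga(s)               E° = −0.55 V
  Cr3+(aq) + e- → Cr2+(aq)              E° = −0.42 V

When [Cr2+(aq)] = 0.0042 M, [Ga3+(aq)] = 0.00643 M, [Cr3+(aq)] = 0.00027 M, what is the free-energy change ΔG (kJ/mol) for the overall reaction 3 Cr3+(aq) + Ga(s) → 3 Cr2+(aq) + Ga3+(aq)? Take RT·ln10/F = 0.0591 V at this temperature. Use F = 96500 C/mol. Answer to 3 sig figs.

−29.7 kJ/mol

With Cr³⁺/Cr²⁺ reduced at the cathode, E°cell = −0.42 − (−0.55) = +0.13 V and n = 3.
The reaction quotient is ([Cr2+(aq)]^3·[Ga3+(aq)]) / [Cr3+(aq)]^3 = 24.2; by Nernst, E = +0.13 − (0.0591/3)(1.384) = +0.1027 V.
Then ΔG = −nFE = −3 × 96500 × +0.1027 J/mol = −29.7 kJ/mol.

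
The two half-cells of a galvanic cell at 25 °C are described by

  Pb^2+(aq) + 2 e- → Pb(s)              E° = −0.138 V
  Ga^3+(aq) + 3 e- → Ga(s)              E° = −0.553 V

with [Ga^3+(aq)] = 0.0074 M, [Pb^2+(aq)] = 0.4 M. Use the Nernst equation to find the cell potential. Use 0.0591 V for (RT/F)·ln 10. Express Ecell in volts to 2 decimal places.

+0.45 V

Pb²⁺/Pb is reduced (cathode, E° = −0.138 V) and Ga³⁺/Ga is oxidized (anode).
E°cell = −0.138 − (−0.553) = +0.415 V, with n = 6 electrons transferred.
Balancing gives 3 Pb^2+(aq) + 2 Ga(s) → 3 Pb(s) + 2 Ga^3+(aq); hence Q = [Ga^3+(aq)]^2 / [Pb^2+(aq)]^3 = 0.000856 (log Q = −3.068).
E = E° − (0.0591/n)·log Q = +0.415 − (0.0591/6)(−3.068) = +0.45 V.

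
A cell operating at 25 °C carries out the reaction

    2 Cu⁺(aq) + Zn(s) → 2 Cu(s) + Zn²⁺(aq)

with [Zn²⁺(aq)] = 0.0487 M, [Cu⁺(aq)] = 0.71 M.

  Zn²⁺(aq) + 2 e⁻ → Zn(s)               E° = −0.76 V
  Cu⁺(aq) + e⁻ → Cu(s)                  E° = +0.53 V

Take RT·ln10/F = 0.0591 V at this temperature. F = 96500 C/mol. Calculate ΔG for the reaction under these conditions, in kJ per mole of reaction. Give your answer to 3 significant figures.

−255 kJ/mol

With Cu⁺/Cu reduced at the cathode, E°cell = +0.53 − (−0.76) = +1.29 V and n = 2.
Here Q = [Zn²⁺(aq)] / [Cu⁺(aq)]^2 = 0.0966 (log Q = −1.015), giving E = +1.29 − (0.0591/2)·(−1.015) = +1.3200 V.
ΔG = −nFE = −(2)(96500)(+1.3200) J/mol = −255 kJ/mol.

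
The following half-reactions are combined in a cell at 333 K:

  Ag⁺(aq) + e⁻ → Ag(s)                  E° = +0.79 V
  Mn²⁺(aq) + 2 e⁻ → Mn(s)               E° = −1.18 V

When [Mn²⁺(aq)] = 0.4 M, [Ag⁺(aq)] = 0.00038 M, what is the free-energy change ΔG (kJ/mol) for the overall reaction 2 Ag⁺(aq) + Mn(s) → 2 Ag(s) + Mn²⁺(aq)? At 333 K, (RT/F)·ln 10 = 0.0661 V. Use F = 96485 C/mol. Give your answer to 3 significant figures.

−339 kJ/mol

With Ag⁺/Ag reduced at the cathode, E°cell = +0.79 − (−1.18) = +1.97 V and n = 2.
Q = [Mn²⁺(aq)] / [Ag⁺(aq)]^2 = 2.77×10^6, so log Q = 6.442 and E = +1.97 − (0.0661/2)(6.442) = +1.7571 V.
Finally ΔG = −nFE = −(2)(96485 C/mol)(+1.7571 V) = −339 kJ/mol.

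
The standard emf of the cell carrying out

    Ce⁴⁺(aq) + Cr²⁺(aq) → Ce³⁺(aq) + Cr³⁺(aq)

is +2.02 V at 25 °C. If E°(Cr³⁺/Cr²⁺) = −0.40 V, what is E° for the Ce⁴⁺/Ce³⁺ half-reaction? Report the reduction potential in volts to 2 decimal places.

+1.62 V

In the reaction as written the Ce⁴⁺/Ce³⁺ couple is reduced (cathode) and Cr³⁺/Cr²⁺ is oxidized (anode), so E°cell = E°(Ce⁴⁺/Ce³⁺) − E°(Cr³⁺/Cr²⁺).
E°(Ce⁴⁺/Ce³⁺) = E°cell + E°(anode) = +2.02 + (−0.40) = +1.62 V.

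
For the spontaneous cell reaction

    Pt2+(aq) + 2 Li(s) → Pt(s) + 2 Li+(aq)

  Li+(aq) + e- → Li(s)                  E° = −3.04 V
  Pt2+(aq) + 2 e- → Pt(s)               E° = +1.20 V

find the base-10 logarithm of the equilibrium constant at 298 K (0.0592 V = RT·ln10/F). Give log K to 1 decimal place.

log K = 143.2

The Pt²⁺/Pt couple is reduced (cathode); E°cell = +1.20 − (−3.04) = +4.24 V with n = 2.
At equilibrium E = 0, so log K = nE°cell / 0.0592 = (2)(+4.24) / 0.0592 = 143.2.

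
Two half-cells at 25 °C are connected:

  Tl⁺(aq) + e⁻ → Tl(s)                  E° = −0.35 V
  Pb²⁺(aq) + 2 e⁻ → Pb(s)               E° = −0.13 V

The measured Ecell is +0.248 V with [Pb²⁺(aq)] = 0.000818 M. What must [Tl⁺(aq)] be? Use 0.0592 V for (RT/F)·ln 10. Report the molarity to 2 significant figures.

0.0096 M

With Pb²⁺/Pb at the cathode and Tl⁺/Tl at the anode, E°cell = −0.13 − (−0.35) = +0.22 V (n = 2).
Since E = E° − (0.0592/n)·log Q, log Q = n(E° − E)/0.0592 = −0.946.
For Pb²⁺(aq) + 2 Tl(s) → Pb(s) + 2 Tl⁺(aq), the reaction quotient is Q = [Tl⁺(aq)]^2 / [Pb²⁺(aq)].
Isolating [Tl⁺(aq)] in Q = 10^{−0.946} yields log [Tl⁺(aq)] = −2.017, i.e. 0.0096 M.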